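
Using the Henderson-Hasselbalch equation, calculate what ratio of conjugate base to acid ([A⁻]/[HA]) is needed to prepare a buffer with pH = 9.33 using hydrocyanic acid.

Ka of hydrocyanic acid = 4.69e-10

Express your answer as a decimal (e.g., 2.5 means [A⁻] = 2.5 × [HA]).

pKa = -log(4.69e-10) = 9.3288. pH = pKa + log([A⁻]/[HA]), so log([A⁻]/[HA]) = pH − pKa = 9.33 − 9.3288 = 0.0012. [A⁻]/[HA] = 10^(0.0012) = 1.00

[A⁻]/[HA] = 1.00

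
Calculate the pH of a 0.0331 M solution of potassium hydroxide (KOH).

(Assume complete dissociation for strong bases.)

[OH⁻] = 0.0331 M for strong base. pOH = -log[OH⁻] = 1.48, pH = 14 - pOH

pH = 12.52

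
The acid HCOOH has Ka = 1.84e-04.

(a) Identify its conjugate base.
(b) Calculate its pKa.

(a) The conjugate base is formed by removing one H⁺ from HCOOH, giving HCOO⁻. (b) pKa = -log(Ka) = -log(1.84e-04) = 3.74.

Conjugate base: HCOO⁻; pK_a = 3.74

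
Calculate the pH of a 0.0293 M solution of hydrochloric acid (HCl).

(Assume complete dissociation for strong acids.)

[H⁺] = 0.0293 M for strong acid. pH = -log[H⁺] = -log(0.0293)

pH = 1.53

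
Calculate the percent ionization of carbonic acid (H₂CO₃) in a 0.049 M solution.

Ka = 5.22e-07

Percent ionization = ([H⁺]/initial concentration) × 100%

Using Ka equilibrium: x² + Ka×x - Ka×C = 0. Solving: [H⁺] = 1.5967e-04. Percent = (1.5967e-04/0.049) × 100

Percent ionization = 0.326%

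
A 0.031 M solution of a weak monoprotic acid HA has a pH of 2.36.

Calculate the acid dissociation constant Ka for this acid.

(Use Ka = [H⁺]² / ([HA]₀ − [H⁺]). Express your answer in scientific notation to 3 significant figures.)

[H⁺] = 10^(−pH) = 10^(−2.36) = 4.365e-03 M. For HA ⇌ H⁺ + A⁻, Ka = [H⁺][A⁻]/[HA] = [H⁺]² / ([HA]₀ − [H⁺]) = (4.365e-03)² / (0.031 − 4.365e-03) = 7.15e-04.

K_a = 7.15e-04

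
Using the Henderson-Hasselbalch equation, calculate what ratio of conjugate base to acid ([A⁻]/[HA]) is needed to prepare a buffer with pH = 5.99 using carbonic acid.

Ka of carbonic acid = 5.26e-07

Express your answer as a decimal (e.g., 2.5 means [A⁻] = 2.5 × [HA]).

pKa = -log(5.26e-07) = 6.2790. pH = pKa + log([A⁻]/[HA]), so log([A⁻]/[HA]) = pH − pKa = 5.99 − 6.2790 = -0.2890. [A⁻]/[HA] = 10^(-0.2890) = 0.514

[A⁻]/[HA] = 0.514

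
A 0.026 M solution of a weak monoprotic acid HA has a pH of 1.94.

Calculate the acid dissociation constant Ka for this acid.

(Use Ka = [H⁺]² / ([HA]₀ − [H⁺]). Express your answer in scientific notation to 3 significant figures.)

[H⁺] = 10^(−pH) = 10^(−1.94) = 1.148e-02 M. For HA ⇌ H⁺ + A⁻, Ka = [H⁺][A⁻]/[HA] = [H⁺]² / ([HA]₀ − [H⁺]) = (1.148e-02)² / (0.026 − 1.148e-02) = 9.08e-03.

K_a = 9.08e-03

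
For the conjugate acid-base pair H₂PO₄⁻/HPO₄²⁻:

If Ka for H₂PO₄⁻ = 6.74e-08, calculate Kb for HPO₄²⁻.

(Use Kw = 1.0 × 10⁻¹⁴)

For a conjugate pair Ka × Kb = Kw, so Kb = Kw/Ka = 1.0 × 10⁻¹⁴ / 6.74e-08 = 1.48e-07.

K_b = 1.48e-07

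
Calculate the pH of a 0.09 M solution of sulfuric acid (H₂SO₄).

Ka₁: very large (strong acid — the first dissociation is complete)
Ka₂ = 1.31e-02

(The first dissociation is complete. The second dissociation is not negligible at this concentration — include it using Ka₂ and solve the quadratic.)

First dissociation is complete: [H⁺]₀ = [HSO₄⁻]₀ = C = 0.09 M. Second dissociation HSO₄⁻ ⇌ H⁺ + SO₄²⁻: let x = [SO₄²⁻]. Ka₂ = (C + x)·x / (C − x) = 1.31e-02 → x² + (C + Ka₂)·x − Ka₂·C = 0 → x² + 0.10310·x − 1.179e-03 = 0. x = (−0.10310 + √(0.10310² + 4 × 1.179e-03)) / 2 = 1.0389e-02 M. [H⁺] = C + x = 0.09 + 1.0389e-02 = 1.0039e-01 M. pH = -log(1.0039e-01) = 1.00.

pH = 1.00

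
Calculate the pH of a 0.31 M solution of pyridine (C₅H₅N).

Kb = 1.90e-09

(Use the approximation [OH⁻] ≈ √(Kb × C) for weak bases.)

[OH⁻] = √(Kb × C) = √(1.90e-09 × 0.31) = 2.4269e-05. pOH = 4.61, pH = 14 - pOH

pH = 9.39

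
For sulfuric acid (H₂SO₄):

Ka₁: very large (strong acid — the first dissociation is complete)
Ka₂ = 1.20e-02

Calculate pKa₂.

pKa₂ = -log(Ka₂) = -log(1.20e-02) = 1.92.

pK_{a2} = 1.92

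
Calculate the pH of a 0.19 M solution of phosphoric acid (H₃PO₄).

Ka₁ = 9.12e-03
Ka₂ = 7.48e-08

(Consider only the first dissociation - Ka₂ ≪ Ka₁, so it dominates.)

First dissociation dominates. From Ka₁ = [H⁺][HA⁻]/[H₂A], x² + Ka₁·x − Ka₁·C = 0 with C = 0.19 M and Ka₁ = 9.12e-03. Solving: [H⁺] = (−Ka₁ + √(Ka₁² + 4·Ka₁·C)) / 2 = 3.7316e-02 M. pH = -log(3.7316e-02) = 1.43.

pH = 1.43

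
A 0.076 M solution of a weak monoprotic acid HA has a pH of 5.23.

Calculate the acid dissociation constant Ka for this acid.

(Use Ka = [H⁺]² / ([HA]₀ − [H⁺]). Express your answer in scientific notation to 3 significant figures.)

[H⁺] = 10^(−pH) = 10^(−5.23) = 5.888e-06 M. For HA ⇌ H⁺ + A⁻, Ka = [H⁺][A⁻]/[HA] = [H⁺]² / ([HA]₀ − [H⁺]) = (5.888e-06)² / (0.076 − 5.888e-06) = 4.56e-10.

K_a = 4.56e-10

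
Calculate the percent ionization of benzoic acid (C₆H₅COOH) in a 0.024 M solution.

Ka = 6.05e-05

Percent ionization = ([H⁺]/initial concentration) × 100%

Using Ka equilibrium: x² + Ka×x - Ka×C = 0. Solving: [H⁺] = 1.1751e-03. Percent = (1.1751e-03/0.024) × 100

Percent ionization = 4.9%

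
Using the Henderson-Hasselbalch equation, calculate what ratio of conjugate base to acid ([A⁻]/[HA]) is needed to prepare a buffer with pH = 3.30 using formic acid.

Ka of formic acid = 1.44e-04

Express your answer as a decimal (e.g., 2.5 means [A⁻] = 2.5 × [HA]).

pKa = -log(1.44e-04) = 3.8416. pH = pKa + log([A⁻]/[HA]), so log([A⁻]/[HA]) = pH − pKa = 3.30 − 3.8416 = -0.5416. [A⁻]/[HA] = 10^(-0.5416) = 0.287

[A⁻]/[HA] = 0.287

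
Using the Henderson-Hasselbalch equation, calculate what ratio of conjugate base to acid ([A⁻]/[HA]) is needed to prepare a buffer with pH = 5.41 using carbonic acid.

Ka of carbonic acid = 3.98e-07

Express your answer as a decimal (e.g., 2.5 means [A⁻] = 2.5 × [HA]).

pKa = -log(3.98e-07) = 6.4001. pH = pKa + log([A⁻]/[HA]), so log([A⁻]/[HA]) = pH − pKa = 5.41 − 6.4001 = -0.9901. [A⁻]/[HA] = 10^(-0.9901) = 0.102

[A⁻]/[HA] = 0.102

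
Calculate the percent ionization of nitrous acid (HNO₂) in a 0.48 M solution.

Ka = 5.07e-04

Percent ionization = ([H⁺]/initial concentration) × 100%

Using Ka equilibrium: x² + Ka×x - Ka×C = 0. Solving: [H⁺] = 1.5349e-02. Percent = (1.5349e-02/0.48) × 100

Percent ionization = 3.2%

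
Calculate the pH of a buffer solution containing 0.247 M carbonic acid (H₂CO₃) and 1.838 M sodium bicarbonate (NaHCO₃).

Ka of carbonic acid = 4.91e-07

pKa = -log(4.91e-07) = 6.31. pH = pKa + log([A⁻]/[HA]) = 6.31 + log(1.838/0.247)

pH = 7.18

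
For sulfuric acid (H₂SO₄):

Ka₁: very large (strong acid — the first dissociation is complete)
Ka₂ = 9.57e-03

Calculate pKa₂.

pKa₂ = -log(Ka₂) = -log(9.57e-03) = 2.02.

pK_{a2} = 2.02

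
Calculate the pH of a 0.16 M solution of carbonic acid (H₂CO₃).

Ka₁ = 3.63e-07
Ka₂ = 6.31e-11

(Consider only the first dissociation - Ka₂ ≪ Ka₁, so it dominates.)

First dissociation dominates. From Ka₁ = [H⁺][HA⁻]/[H₂A], x² + Ka₁·x − Ka₁·C = 0 with C = 0.16 M and Ka₁ = 3.63e-07. Solving: [H⁺] = (−Ka₁ + √(Ka₁² + 4·Ka₁·C)) / 2 = 2.4082e-04 M. pH = -log(2.4082e-04) = 3.62.

pH = 3.62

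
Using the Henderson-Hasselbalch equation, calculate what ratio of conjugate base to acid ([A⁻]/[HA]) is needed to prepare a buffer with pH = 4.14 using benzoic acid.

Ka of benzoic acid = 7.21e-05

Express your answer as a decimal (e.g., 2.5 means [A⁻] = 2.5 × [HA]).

pKa = -log(7.21e-05) = 4.1421. pH = pKa + log([A⁻]/[HA]), so log([A⁻]/[HA]) = pH − pKa = 4.14 − 4.1421 = -0.0021. [A⁻]/[HA] = 10^(-0.0021) = 0.995

[A⁻]/[HA] = 0.995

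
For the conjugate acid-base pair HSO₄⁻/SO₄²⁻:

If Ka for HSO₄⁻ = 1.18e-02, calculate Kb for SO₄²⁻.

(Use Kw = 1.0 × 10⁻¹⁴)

For a conjugate pair Ka × Kb = Kw, so Kb = Kw/Ka = 1.0 × 10⁻¹⁴ / 1.18e-02 = 8.47e-13.

K_b = 8.47e-13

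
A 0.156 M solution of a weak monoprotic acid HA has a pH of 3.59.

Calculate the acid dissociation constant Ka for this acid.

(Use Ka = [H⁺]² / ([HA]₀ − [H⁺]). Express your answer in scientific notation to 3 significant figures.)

[H⁺] = 10^(−pH) = 10^(−3.59) = 2.570e-04 M. For HA ⇌ H⁺ + A⁻, Ka = [H⁺][A⁻]/[HA] = [H⁺]² / ([HA]₀ − [H⁺]) = (2.570e-04)² / (0.156 − 2.570e-04) = 4.24e-07.

K_a = 4.24e-07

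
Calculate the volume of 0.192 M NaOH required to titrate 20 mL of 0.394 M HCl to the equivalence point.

At equivalence: moles acid = moles base. moles HCl = 0.394 × 20/1000 = 0.00788 mol. V_base = moles / 0.192 × 1000 = 41.0 mL.

V_{base} = 41.0 mL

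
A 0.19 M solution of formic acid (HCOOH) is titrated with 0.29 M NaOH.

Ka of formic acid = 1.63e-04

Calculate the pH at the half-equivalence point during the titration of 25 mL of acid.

At half-equivalence [HA] = [A⁻], so Henderson-Hasselbalch gives pH = pKa = -log(1.63e-04) = 3.79.

pH = pKa = 3.79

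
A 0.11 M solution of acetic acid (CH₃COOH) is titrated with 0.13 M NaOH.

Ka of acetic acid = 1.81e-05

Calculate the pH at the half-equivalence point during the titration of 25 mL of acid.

At half-equivalence [HA] = [A⁻], so Henderson-Hasselbalch gives pH = pKa = -log(1.81e-05) = 4.74.

pH = pKa = 4.74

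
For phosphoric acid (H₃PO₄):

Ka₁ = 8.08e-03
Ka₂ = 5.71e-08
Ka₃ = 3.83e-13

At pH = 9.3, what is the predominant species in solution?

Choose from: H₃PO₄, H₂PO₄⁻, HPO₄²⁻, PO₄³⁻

pKa₁ = 2.09, pKa₂ = 7.24, pKa₃ = 12.42. For a polyprotic acid the predominant species crosses at each pKa: below pKa_n the protonated form dominates, above it the deprotonated form does. At pH = 9.3, the predominant species is HPO₄²⁻.

HPO₄²⁻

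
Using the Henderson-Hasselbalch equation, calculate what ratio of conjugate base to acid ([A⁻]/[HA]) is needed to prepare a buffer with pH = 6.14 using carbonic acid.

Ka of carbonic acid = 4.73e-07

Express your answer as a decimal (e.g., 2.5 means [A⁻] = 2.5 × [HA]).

pKa = -log(4.73e-07) = 6.3251. pH = pKa + log([A⁻]/[HA]), so log([A⁻]/[HA]) = pH − pKa = 6.14 − 6.3251 = -0.1851. [A⁻]/[HA] = 10^(-0.1851) = 0.653

[A⁻]/[HA] = 0.653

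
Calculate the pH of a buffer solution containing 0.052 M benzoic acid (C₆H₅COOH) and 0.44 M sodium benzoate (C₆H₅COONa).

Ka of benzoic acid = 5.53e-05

pKa = -log(5.53e-05) = 4.26. pH = pKa + log([A⁻]/[HA]) = 4.26 + log(0.44/0.052)

pH = 5.18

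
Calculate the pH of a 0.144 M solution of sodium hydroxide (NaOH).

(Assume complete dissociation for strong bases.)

[OH⁻] = 0.144 M for strong base. pOH = -log[OH⁻] = 0.84, pH = 14 - pOH

pH = 13.16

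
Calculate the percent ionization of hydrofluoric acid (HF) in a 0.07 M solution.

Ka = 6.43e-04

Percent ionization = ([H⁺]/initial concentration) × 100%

Using Ka equilibrium: x² + Ka×x - Ka×C = 0. Solving: [H⁺] = 6.3951e-03. Percent = (6.3951e-03/0.07) × 100

Percent ionization = 9.14%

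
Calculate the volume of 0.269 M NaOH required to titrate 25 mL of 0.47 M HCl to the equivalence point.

At equivalence: moles acid = moles base. moles HCl = 0.47 × 25/1000 = 0.01175 mol. V_base = moles / 0.269 × 1000 = 43.7 mL.

V_{base} = 43.7 mL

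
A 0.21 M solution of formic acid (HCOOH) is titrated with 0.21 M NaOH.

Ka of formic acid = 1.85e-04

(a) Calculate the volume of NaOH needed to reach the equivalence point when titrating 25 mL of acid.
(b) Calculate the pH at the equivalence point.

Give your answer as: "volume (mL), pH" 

moles acid = 0.21 × 25/1000 = 0.00525 mol; V_base = moles/0.21 × 1000 = 25.0 mL. At equivalence only the conjugate base is present: [A⁻] = 0.00525/0.050 = 1.0500e-01 M. Kb = Kw/Ka = 5.41e-11; [OH⁻] = √(Kb × [A⁻]) = 2.3824e-06; pOH = 5.62; pH = 14 - pOH = 8.38.

V = 25.0 mL, pH = 8.38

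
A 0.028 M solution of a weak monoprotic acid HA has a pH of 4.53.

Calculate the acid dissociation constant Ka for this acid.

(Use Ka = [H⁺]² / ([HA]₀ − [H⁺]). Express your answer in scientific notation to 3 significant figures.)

[H⁺] = 10^(−pH) = 10^(−4.53) = 2.951e-05 M. For HA ⇌ H⁺ + A⁻, Ka = [H⁺][A⁻]/[HA] = [H⁺]² / ([HA]₀ − [H⁺]) = (2.951e-05)² / (0.028 − 2.951e-05) = 3.11e-08.

K_a = 3.11e-08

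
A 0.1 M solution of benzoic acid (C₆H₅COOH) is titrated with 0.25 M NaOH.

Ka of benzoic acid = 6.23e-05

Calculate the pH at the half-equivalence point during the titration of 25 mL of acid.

At half-equivalence [HA] = [A⁻], so Henderson-Hasselbalch gives pH = pKa = -log(6.23e-05) = 4.21.

pH = pKa = 4.21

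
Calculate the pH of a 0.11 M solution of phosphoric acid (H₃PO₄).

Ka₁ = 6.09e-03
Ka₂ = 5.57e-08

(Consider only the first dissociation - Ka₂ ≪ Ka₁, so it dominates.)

First dissociation dominates. From Ka₁ = [H⁺][HA⁻]/[H₂A], x² + Ka₁·x − Ka₁·C = 0 with C = 0.11 M and Ka₁ = 6.09e-03. Solving: [H⁺] = (−Ka₁ + √(Ka₁² + 4·Ka₁·C)) / 2 = 2.3016e-02 M. pH = -log(2.3016e-02) = 1.64.

pH = 1.64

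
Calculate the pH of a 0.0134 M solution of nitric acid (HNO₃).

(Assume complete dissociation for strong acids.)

[H⁺] = 0.0134 M for strong acid. pH = -log[H⁺] = -log(0.0134)

pH = 1.87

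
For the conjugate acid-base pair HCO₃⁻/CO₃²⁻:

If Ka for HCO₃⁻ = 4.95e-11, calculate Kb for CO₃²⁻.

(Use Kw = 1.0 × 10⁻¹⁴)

For a conjugate pair Ka × Kb = Kw, so Kb = Kw/Ka = 1.0 × 10⁻¹⁴ / 4.95e-11 = 2.02e-04.

K_b = 2.02e-04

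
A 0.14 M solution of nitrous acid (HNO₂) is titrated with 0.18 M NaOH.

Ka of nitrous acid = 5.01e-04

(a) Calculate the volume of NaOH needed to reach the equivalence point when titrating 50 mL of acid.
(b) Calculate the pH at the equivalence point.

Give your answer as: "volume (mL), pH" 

moles acid = 0.14 × 50/1000 = 0.007 mol; V_base = moles/0.18 × 1000 = 38.9 mL. At equivalence only the conjugate base is present: [A⁻] = 0.007/0.089 = 7.8750e-02 M. Kb = Kw/Ka = 2.00e-11; [OH⁻] = √(Kb × [A⁻]) = 1.2537e-06; pOH = 5.90; pH = 14 - pOH = 8.10.

V = 38.9 mL, pH = 8.10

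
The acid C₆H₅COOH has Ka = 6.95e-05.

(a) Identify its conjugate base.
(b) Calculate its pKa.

(a) The conjugate base is formed by removing one H⁺ from C₆H₅COOH, giving C₆H₅COO⁻. (b) pKa = -log(Ka) = -log(6.95e-05) = 4.16.

Conjugate base: C₆H₅COO⁻; pK_a = 4.16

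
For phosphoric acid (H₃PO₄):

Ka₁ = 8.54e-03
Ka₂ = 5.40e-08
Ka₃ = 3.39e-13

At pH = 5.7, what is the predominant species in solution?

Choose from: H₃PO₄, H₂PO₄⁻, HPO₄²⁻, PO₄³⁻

pKa₁ = 2.07, pKa₂ = 7.27, pKa₃ = 12.47. For a polyprotic acid the predominant species crosses at each pKa: below pKa_n the protonated form dominates, above it the deprotonated form does. At pH = 5.7, the predominant species is H₂PO₄⁻.

H₂PO₄⁻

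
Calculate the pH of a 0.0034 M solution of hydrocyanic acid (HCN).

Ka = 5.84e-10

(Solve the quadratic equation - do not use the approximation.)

x² + Ka×x - Ka×C = 0. Using quadratic formula: [H⁺] = 1.4088e-06

pH = 5.85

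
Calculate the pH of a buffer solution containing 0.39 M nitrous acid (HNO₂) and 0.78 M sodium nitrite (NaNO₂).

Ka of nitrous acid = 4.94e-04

pKa = -log(4.94e-04) = 3.31. pH = pKa + log([A⁻]/[HA]) = 3.31 + log(0.78/0.39)

pH = 3.61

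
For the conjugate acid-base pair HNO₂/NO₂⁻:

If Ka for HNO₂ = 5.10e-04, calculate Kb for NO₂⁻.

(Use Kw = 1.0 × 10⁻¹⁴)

For a conjugate pair Ka × Kb = Kw, so Kb = Kw/Ka = 1.0 × 10⁻¹⁴ / 5.10e-04 = 1.96e-11.

K_b = 1.96e-11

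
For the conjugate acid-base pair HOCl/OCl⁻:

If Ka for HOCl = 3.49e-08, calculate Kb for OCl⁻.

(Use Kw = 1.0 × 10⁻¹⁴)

For a conjugate pair Ka × Kb = Kw, so Kb = Kw/Ka = 1.0 × 10⁻¹⁴ / 3.49e-08 = 2.87e-07.

K_b = 2.87e-07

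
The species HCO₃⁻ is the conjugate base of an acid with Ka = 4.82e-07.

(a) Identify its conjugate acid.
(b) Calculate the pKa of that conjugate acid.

(a) The conjugate acid is formed by adding one H⁺ to HCO₃⁻, giving H₂CO₃. (b) pKa = -log(Ka) = -log(4.82e-07) = 6.32.

Conjugate acid: H₂CO₃; pK_a = 6.32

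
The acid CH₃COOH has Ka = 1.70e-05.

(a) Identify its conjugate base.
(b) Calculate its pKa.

(a) The conjugate base is formed by removing one H⁺ from CH₃COOH, giving CH₃COO⁻. (b) pKa = -log(Ka) = -log(1.70e-05) = 4.77.

Conjugate base: CH₃COO⁻; pK_a = 4.77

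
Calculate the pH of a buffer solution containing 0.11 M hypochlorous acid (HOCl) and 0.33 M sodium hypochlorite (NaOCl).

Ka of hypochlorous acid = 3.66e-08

pKa = -log(3.66e-08) = 7.44. pH = pKa + log([A⁻]/[HA]) = 7.44 + log(0.33/0.11)

pH = 7.91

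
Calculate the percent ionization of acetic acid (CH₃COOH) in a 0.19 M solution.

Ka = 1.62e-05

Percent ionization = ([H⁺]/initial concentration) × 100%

Using Ka equilibrium: x² + Ka×x - Ka×C = 0. Solving: [H⁺] = 1.7463e-03. Percent = (1.7463e-03/0.19) × 100

Percent ionization = 0.919%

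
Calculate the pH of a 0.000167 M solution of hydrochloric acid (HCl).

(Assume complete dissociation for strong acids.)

[H⁺] = 0.000167 M for strong acid. pH = -log[H⁺] = -log(0.000167)

pH = 3.78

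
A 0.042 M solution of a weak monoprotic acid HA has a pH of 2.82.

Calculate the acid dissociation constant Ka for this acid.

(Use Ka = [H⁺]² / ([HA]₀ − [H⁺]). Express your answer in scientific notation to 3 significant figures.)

[H⁺] = 10^(−pH) = 10^(−2.82) = 1.514e-03 M. For HA ⇌ H⁺ + A⁻, Ka = [H⁺][A⁻]/[HA] = [H⁺]² / ([HA]₀ − [H⁺]) = (1.514e-03)² / (0.042 − 1.514e-03) = 5.66e-05.

K_a = 5.66e-05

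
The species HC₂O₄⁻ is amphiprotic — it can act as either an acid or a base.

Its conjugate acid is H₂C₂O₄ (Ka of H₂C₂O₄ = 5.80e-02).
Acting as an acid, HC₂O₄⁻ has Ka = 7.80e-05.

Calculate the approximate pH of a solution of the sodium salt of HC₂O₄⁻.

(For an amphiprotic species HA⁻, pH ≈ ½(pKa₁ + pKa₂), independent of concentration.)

pKa₁ = -log(5.80e-02) = 1.24; pKa₂ = -log(7.80e-05) = 4.11. For an amphiprotic species, pH ≈ ½(pKa₁ + pKa₂) = ½(1.24 + 4.11) = 2.67.

pH = 2.67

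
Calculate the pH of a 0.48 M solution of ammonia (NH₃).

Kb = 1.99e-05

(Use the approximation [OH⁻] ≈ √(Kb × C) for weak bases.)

[OH⁻] = √(Kb × C) = √(1.99e-05 × 0.48) = 3.0906e-03. pOH = 2.51, pH = 14 - pOH

pH = 11.49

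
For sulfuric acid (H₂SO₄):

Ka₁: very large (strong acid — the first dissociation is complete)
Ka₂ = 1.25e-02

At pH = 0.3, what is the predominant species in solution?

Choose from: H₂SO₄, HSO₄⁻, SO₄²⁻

The first dissociation is complete, so H₂SO₄ itself is never the predominant species in water; pKa₂ = -log(1.25e-02) = 1.90. For a polyprotic acid the predominant species crosses at each pKa: below pKa_n the protonated form dominates, above it the deprotonated form does. At pH = 0.3, the predominant species is HSO₄⁻.

HSO₄⁻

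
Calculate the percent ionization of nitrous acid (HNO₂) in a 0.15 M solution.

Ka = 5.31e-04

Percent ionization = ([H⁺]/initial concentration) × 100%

Using Ka equilibrium: x² + Ka×x - Ka×C = 0. Solving: [H⁺] = 8.6631e-03. Percent = (8.6631e-03/0.15) × 100

Percent ionization = 5.78%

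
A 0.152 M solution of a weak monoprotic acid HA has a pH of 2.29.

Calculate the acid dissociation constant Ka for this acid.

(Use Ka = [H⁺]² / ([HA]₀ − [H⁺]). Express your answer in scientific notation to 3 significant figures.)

[H⁺] = 10^(−pH) = 10^(−2.29) = 5.129e-03 M. For HA ⇌ H⁺ + A⁻, Ka = [H⁺][A⁻]/[HA] = [H⁺]² / ([HA]₀ − [H⁺]) = (5.129e-03)² / (0.152 − 5.129e-03) = 1.79e-04.

K_a = 1.79e-04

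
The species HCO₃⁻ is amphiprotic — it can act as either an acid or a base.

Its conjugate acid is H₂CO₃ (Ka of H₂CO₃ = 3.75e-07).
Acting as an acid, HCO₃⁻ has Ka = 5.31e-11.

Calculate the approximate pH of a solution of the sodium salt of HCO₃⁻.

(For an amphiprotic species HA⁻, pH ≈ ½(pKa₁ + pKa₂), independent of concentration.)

pKa₁ = -log(3.75e-07) = 6.43; pKa₂ = -log(5.31e-11) = 10.27. For an amphiprotic species, pH ≈ ½(pKa₁ + pKa₂) = ½(6.43 + 10.27) = 8.35.

pH = 8.35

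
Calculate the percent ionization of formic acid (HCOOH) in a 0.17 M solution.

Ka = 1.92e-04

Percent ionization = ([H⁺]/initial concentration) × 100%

Using Ka equilibrium: x² + Ka×x - Ka×C = 0. Solving: [H⁺] = 5.6179e-03. Percent = (5.6179e-03/0.17) × 100

Percent ionization = 3.3%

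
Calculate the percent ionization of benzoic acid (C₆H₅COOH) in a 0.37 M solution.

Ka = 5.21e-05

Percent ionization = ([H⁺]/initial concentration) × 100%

Using Ka equilibrium: x² + Ka×x - Ka×C = 0. Solving: [H⁺] = 4.3646e-03. Percent = (4.3646e-03/0.37) × 100

Percent ionization = 1.18%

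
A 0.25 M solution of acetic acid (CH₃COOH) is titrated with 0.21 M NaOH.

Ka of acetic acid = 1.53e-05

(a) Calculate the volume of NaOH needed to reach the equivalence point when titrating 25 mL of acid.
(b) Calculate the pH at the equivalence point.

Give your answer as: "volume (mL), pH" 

moles acid = 0.25 × 25/1000 = 0.00625 mol; V_base = moles/0.21 × 1000 = 29.8 mL. At equivalence only the conjugate base is present: [A⁻] = 0.00625/0.055 = 1.1413e-01 M. Kb = Kw/Ka = 6.54e-10; [OH⁻] = √(Kb × [A⁻]) = 8.6368e-06; pOH = 5.06; pH = 14 - pOH = 8.94.

V = 29.8 mL, pH = 8.94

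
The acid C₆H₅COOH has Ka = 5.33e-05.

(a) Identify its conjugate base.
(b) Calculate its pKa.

(a) The conjugate base is formed by removing one H⁺ from C₆H₅COOH, giving C₆H₅COO⁻. (b) pKa = -log(Ka) = -log(5.33e-05) = 4.27.

Conjugate base: C₆H₅COO⁻; pK_a = 4.27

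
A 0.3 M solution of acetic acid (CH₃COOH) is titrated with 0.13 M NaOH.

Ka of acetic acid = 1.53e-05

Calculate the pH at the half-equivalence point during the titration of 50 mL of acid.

At half-equivalence [HA] = [A⁻], so Henderson-Hasselbalch gives pH = pKa = -log(1.53e-05) = 4.82.

pH = pKa = 4.82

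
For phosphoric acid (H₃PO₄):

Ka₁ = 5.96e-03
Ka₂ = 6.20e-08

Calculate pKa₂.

pKa₂ = -log(Ka₂) = -log(6.20e-08) = 7.21.

pK_{a2} = 7.21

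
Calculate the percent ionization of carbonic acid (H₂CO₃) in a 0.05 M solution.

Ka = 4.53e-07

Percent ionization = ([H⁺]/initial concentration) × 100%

Using Ka equilibrium: x² + Ka×x - Ka×C = 0. Solving: [H⁺] = 1.5027e-04. Percent = (1.5027e-04/0.05) × 100

Percent ionization = 0.301%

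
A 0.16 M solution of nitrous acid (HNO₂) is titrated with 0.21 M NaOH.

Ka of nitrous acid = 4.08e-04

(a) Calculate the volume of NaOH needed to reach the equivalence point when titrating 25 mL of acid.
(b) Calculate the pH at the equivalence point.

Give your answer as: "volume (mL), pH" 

moles acid = 0.16 × 25/1000 = 0.004 mol; V_base = moles/0.21 × 1000 = 19.0 mL. At equivalence only the conjugate base is present: [A⁻] = 0.004/0.044 = 9.0811e-02 M. Kb = Kw/Ka = 2.45e-11; [OH⁻] = √(Kb × [A⁻]) = 1.4919e-06; pOH = 5.83; pH = 14 - pOH = 8.17.

V = 19.0 mL, pH = 8.17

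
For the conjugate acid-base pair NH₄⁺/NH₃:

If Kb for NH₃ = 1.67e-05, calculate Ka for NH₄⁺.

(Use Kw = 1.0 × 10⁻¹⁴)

For a conjugate pair Ka × Kb = Kw, so Ka = Kw/Kb = 1.0 × 10⁻¹⁴ / 1.67e-05 = 5.99e-10.

K_a = 5.99e-10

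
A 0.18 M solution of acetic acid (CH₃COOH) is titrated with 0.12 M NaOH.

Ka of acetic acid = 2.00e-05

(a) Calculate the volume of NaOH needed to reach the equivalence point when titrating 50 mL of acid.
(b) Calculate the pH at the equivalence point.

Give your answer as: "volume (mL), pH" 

moles acid = 0.18 × 50/1000 = 0.009 mol; V_base = moles/0.12 × 1000 = 75.0 mL. At equivalence only the conjugate base is present: [A⁻] = 0.009/0.125 = 7.2000e-02 M. Kb = Kw/Ka = 5.00e-10; [OH⁻] = √(Kb × [A⁻]) = 6.0000e-06; pOH = 5.22; pH = 14 - pOH = 8.78.

V = 75.0 mL, pH = 8.78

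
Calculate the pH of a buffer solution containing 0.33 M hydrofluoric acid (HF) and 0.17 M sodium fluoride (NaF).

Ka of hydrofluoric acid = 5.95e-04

pKa = -log(5.95e-04) = 3.23. pH = pKa + log([A⁻]/[HA]) = 3.23 + log(0.17/0.33)

pH = 2.94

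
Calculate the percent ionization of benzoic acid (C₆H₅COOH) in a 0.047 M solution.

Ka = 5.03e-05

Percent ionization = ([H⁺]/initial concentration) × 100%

Using Ka equilibrium: x² + Ka×x - Ka×C = 0. Solving: [H⁺] = 1.5126e-03. Percent = (1.5126e-03/0.047) × 100

Percent ionization = 3.22%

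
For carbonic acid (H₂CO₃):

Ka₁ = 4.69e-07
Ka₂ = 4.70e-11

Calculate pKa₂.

pKa₂ = -log(Ka₂) = -log(4.70e-11) = 10.33.

pK_{a2} = 10.33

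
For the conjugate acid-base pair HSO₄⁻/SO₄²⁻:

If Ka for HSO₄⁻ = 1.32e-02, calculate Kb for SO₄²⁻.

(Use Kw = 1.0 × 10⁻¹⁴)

For a conjugate pair Ka × Kb = Kw, so Kb = Kw/Ka = 1.0 × 10⁻¹⁴ / 1.32e-02 = 7.58e-13.

K_b = 7.58e-13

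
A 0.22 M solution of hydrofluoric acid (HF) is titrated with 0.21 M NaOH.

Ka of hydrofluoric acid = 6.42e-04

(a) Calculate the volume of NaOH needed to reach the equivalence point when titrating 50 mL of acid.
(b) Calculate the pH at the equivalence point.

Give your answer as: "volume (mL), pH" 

moles acid = 0.22 × 50/1000 = 0.011 mol; V_base = moles/0.21 × 1000 = 52.4 mL. At equivalence only the conjugate base is present: [A⁻] = 0.011/0.102 = 1.0744e-01 M. Kb = Kw/Ka = 1.56e-11; [OH⁻] = √(Kb × [A⁻]) = 1.2937e-06; pOH = 5.89; pH = 14 - pOH = 8.11.

V = 52.4 mL, pH = 8.11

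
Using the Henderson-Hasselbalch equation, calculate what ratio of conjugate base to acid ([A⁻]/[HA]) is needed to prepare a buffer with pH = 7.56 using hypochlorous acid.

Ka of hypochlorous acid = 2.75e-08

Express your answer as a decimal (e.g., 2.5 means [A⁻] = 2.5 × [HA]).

pKa = -log(2.75e-08) = 7.5607. pH = pKa + log([A⁻]/[HA]), so log([A⁻]/[HA]) = pH − pKa = 7.56 − 7.5607 = -0.0007. [A⁻]/[HA] = 10^(-0.0007) = 0.998

[A⁻]/[HA] = 0.998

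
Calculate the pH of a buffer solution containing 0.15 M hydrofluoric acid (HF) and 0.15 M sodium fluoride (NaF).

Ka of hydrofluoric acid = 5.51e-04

pKa = -log(5.51e-04) = 3.26. pH = pKa + log([A⁻]/[HA]) = 3.26 + log(0.15/0.15)

pH = 3.26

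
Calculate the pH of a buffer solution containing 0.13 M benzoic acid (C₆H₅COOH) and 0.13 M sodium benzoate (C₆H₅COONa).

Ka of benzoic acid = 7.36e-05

pKa = -log(7.36e-05) = 4.13. pH = pKa + log([A⁻]/[HA]) = 4.13 + log(0.13/0.13)

pH = 4.13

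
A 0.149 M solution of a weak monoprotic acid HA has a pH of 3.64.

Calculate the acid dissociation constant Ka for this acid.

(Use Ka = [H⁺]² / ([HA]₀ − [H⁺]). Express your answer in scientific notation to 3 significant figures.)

[H⁺] = 10^(−pH) = 10^(−3.64) = 2.291e-04 M. For HA ⇌ H⁺ + A⁻, Ka = [H⁺][A⁻]/[HA] = [H⁺]² / ([HA]₀ − [H⁺]) = (2.291e-04)² / (0.149 − 2.291e-04) = 3.53e-07.

K_a = 3.53e-07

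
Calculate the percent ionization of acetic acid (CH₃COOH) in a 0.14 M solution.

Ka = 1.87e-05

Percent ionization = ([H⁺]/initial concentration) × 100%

Using Ka equilibrium: x² + Ka×x - Ka×C = 0. Solving: [H⁺] = 1.6087e-03. Percent = (1.6087e-03/0.14) × 100

Percent ionization = 1.15%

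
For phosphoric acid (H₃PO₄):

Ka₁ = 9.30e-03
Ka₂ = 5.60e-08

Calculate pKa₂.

pKa₂ = -log(Ka₂) = -log(5.60e-08) = 7.25.

pK_{a2} = 7.25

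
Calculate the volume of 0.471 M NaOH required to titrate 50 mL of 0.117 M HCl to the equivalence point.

At equivalence: moles acid = moles base. moles HCl = 0.117 × 50/1000 = 0.00585 mol. V_base = moles / 0.471 × 1000 = 12.4 mL.

V_{base} = 12.4 mL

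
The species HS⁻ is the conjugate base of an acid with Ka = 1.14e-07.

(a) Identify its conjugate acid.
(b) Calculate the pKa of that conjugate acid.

(a) The conjugate acid is formed by adding one H⁺ to HS⁻, giving H₂S. (b) pKa = -log(Ka) = -log(1.14e-07) = 6.94.

Conjugate acid: H₂S; pK_a = 6.94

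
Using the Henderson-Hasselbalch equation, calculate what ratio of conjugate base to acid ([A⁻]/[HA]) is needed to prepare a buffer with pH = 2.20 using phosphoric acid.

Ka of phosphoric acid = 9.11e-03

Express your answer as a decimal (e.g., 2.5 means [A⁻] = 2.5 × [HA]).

pKa = -log(9.11e-03) = 2.0405. pH = pKa + log([A⁻]/[HA]), so log([A⁻]/[HA]) = pH − pKa = 2.20 − 2.0405 = 0.1595. [A⁻]/[HA] = 10^(0.1595) = 1.44

[A⁻]/[HA] = 1.44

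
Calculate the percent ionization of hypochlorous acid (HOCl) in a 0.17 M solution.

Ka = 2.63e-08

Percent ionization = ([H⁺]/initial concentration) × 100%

Using Ka equilibrium: x² + Ka×x - Ka×C = 0. Solving: [H⁺] = 6.6852e-05. Percent = (6.6852e-05/0.17) × 100

Percent ionization = 0.0393%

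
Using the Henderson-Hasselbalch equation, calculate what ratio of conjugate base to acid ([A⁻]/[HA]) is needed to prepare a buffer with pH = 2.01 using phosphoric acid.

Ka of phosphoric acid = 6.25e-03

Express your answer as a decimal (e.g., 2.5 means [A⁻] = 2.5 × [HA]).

pKa = -log(6.25e-03) = 2.2041. pH = pKa + log([A⁻]/[HA]), so log([A⁻]/[HA]) = pH − pKa = 2.01 − 2.2041 = -0.1941. [A⁻]/[HA] = 10^(-0.1941) = 0.640

[A⁻]/[HA] = 0.640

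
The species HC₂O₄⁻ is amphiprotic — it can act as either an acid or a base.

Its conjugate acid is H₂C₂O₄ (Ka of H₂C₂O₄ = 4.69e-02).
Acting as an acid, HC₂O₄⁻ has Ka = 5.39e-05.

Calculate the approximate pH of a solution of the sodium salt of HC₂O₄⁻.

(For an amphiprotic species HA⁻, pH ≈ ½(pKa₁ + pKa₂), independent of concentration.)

pKa₁ = -log(4.69e-02) = 1.33; pKa₂ = -log(5.39e-05) = 4.27. For an amphiprotic species, pH ≈ ½(pKa₁ + pKa₂) = ½(1.33 + 4.27) = 2.80.

pH = 2.80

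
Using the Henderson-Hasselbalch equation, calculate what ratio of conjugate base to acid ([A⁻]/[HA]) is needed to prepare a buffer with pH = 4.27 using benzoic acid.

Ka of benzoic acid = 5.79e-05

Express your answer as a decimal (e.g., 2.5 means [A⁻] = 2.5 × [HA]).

pKa = -log(5.79e-05) = 4.2373. pH = pKa + log([A⁻]/[HA]), so log([A⁻]/[HA]) = pH − pKa = 4.27 − 4.2373 = 0.0327. [A⁻]/[HA] = 10^(0.0327) = 1.08

[A⁻]/[HA] = 1.08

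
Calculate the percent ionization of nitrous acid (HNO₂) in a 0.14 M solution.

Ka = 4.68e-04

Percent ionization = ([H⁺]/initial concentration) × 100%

Using Ka equilibrium: x² + Ka×x - Ka×C = 0. Solving: [H⁺] = 7.8638e-03. Percent = (7.8638e-03/0.14) × 100

Percent ionization = 5.62%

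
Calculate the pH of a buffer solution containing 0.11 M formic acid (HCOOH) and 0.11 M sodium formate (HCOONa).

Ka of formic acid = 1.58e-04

pKa = -log(1.58e-04) = 3.80. pH = pKa + log([A⁻]/[HA]) = 3.80 + log(0.11/0.11)

pH = 3.80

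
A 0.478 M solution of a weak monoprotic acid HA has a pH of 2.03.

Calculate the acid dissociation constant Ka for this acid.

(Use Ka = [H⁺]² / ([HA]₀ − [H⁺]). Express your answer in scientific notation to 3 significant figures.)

[H⁺] = 10^(−pH) = 10^(−2.03) = 9.333e-03 M. For HA ⇌ H⁺ + A⁻, Ka = [H⁺][A⁻]/[HA] = [H⁺]² / ([HA]₀ − [H⁺]) = (9.333e-03)² / (0.478 − 9.333e-03) = 1.86e-04.

K_a = 1.86e-04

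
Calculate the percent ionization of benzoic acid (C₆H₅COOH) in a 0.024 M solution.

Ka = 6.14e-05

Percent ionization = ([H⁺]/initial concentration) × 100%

Using Ka equilibrium: x² + Ka×x - Ka×C = 0. Solving: [H⁺] = 1.1836e-03. Percent = (1.1836e-03/0.024) × 100

Percent ionization = 4.93%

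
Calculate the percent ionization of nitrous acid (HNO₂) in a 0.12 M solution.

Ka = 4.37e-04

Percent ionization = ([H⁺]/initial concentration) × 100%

Using Ka equilibrium: x² + Ka×x - Ka×C = 0. Solving: [H⁺] = 7.0263e-03. Percent = (7.0263e-03/0.12) × 100

Percent ionization = 5.86%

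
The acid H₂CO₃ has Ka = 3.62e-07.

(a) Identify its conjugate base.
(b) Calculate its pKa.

(a) The conjugate base is formed by removing one H⁺ from H₂CO₃, giving HCO₃⁻. (b) pKa = -log(Ka) = -log(3.62e-07) = 6.44.

Conjugate base: HCO₃⁻; pK_a = 6.44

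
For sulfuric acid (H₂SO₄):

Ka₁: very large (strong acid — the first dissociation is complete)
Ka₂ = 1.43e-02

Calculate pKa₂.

pKa₂ = -log(Ka₂) = -log(1.43e-02) = 1.84.

pK_{a2} = 1.84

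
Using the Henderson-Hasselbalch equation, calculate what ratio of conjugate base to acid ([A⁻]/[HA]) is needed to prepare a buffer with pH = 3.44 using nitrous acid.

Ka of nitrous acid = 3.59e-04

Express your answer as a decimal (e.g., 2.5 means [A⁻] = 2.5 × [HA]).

pKa = -log(3.59e-04) = 3.4449. pH = pKa + log([A⁻]/[HA]), so log([A⁻]/[HA]) = pH − pKa = 3.44 − 3.4449 = -0.0049. [A⁻]/[HA] = 10^(-0.0049) = 0.989

[A⁻]/[HA] = 0.989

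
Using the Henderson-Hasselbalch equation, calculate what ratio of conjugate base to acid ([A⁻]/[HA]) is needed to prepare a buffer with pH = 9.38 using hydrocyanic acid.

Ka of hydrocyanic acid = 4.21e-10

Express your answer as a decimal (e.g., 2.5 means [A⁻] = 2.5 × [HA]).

pKa = -log(4.21e-10) = 9.3757. pH = pKa + log([A⁻]/[HA]), so log([A⁻]/[HA]) = pH − pKa = 9.38 − 9.3757 = 0.0043. [A⁻]/[HA] = 10^(0.0043) = 1.01

[A⁻]/[HA] = 1.01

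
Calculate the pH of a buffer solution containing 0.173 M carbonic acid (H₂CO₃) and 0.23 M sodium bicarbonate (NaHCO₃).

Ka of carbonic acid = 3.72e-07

pKa = -log(3.72e-07) = 6.43. pH = pKa + log([A⁻]/[HA]) = 6.43 + log(0.23/0.173)

pH = 6.55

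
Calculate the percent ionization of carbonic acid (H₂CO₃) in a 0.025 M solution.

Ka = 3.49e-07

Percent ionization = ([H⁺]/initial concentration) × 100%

Using Ka equilibrium: x² + Ka×x - Ka×C = 0. Solving: [H⁺] = 9.3233e-05. Percent = (9.3233e-05/0.025) × 100

Percent ionization = 0.373%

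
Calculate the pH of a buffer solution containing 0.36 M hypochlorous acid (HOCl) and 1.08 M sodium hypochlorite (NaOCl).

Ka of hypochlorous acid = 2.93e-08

pKa = -log(2.93e-08) = 7.53. pH = pKa + log([A⁻]/[HA]) = 7.53 + log(1.08/0.36)

pH = 8.01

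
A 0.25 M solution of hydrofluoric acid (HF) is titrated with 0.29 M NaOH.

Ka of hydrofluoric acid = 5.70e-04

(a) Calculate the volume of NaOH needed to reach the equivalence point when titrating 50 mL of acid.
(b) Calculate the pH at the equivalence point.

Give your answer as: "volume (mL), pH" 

moles acid = 0.25 × 50/1000 = 0.0125 mol; V_base = moles/0.29 × 1000 = 43.1 mL. At equivalence only the conjugate base is present: [A⁻] = 0.0125/0.093 = 1.3426e-01 M. Kb = Kw/Ka = 1.75e-11; [OH⁻] = √(Kb × [A⁻]) = 1.5347e-06; pOH = 5.81; pH = 14 - pOH = 8.19.

V = 43.1 mL, pH = 8.19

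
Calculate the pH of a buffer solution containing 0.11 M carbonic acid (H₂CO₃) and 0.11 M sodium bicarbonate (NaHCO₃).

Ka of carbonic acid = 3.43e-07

pKa = -log(3.43e-07) = 6.46. pH = pKa + log([A⁻]/[HA]) = 6.46 + log(0.11/0.11)

pH = 6.46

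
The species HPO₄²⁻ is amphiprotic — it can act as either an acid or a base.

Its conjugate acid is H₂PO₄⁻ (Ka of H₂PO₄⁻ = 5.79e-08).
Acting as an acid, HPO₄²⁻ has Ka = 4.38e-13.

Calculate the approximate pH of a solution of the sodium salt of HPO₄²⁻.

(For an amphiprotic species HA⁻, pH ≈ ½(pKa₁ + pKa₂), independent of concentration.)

pKa₁ = -log(5.79e-08) = 7.24; pKa₂ = -log(4.38e-13) = 12.36. For an amphiprotic species, pH ≈ ½(pKa₁ + pKa₂) = ½(7.24 + 12.36) = 9.80.

pH = 9.80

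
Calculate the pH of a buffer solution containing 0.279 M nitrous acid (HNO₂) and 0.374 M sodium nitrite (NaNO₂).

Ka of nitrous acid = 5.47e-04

pKa = -log(5.47e-04) = 3.26. pH = pKa + log([A⁻]/[HA]) = 3.26 + log(0.374/0.279)

pH = 3.39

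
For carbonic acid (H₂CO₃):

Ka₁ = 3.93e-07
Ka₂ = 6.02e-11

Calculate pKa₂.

pKa₂ = -log(Ka₂) = -log(6.02e-11) = 10.22.

pK_{a2} = 10.22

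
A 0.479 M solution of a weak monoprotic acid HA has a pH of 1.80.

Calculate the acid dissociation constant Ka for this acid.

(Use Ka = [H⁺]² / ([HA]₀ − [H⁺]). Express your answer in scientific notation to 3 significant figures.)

[H⁺] = 10^(−pH) = 10^(−1.80) = 1.585e-02 M. For HA ⇌ H⁺ + A⁻, Ka = [H⁺][A⁻]/[HA] = [H⁺]² / ([HA]₀ − [H⁺]) = (1.585e-02)² / (0.479 − 1.585e-02) = 5.42e-04.

K_a = 5.42e-04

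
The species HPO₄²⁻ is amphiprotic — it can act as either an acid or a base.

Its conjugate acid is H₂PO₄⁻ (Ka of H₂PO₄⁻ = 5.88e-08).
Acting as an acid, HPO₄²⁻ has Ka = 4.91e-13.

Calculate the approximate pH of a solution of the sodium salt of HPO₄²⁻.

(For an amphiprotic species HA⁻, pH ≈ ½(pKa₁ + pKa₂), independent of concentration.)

pKa₁ = -log(5.88e-08) = 7.23; pKa₂ = -log(4.91e-13) = 12.31. For an amphiprotic species, pH ≈ ½(pKa₁ + pKa₂) = ½(7.23 + 12.31) = 9.77.

pH = 9.77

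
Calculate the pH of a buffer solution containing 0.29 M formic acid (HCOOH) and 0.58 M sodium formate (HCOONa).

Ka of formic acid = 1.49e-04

pKa = -log(1.49e-04) = 3.83. pH = pKa + log([A⁻]/[HA]) = 3.83 + log(0.58/0.29)

pH = 4.13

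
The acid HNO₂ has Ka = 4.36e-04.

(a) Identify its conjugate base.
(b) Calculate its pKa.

(a) The conjugate base is formed by removing one H⁺ from HNO₂, giving NO₂⁻. (b) pKa = -log(Ka) = -log(4.36e-04) = 3.36.

Conjugate base: NO₂⁻; pK_a = 3.36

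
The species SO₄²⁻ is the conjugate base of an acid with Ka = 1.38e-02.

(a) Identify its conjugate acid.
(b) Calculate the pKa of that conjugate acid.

(a) The conjugate acid is formed by adding one H⁺ to SO₄²⁻, giving HSO₄⁻. (b) pKa = -log(Ka) = -log(1.38e-02) = 1.86.

Conjugate acid: HSO₄⁻; pK_a = 1.86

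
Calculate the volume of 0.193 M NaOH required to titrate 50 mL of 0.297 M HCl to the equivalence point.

At equivalence: moles acid = moles base. moles HCl = 0.297 × 50/1000 = 0.01485 mol. V_base = moles / 0.193 × 1000 = 76.9 mL.

V_{base} = 76.9 mL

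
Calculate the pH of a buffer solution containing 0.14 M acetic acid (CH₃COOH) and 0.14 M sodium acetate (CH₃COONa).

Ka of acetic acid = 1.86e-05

pKa = -log(1.86e-05) = 4.73. pH = pKa + log([A⁻]/[HA]) = 4.73 + log(0.14/0.14)

pH = 4.73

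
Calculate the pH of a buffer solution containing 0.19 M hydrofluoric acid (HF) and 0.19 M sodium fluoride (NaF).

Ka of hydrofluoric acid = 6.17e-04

pKa = -log(6.17e-04) = 3.21. pH = pKa + log([A⁻]/[HA]) = 3.21 + log(0.19/0.19)

pH = 3.21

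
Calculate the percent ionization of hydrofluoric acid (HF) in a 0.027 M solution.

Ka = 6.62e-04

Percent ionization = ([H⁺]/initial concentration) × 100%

Using Ka equilibrium: x² + Ka×x - Ka×C = 0. Solving: [H⁺] = 3.9097e-03. Percent = (3.9097e-03/0.027) × 100

Percent ionization = 14.5%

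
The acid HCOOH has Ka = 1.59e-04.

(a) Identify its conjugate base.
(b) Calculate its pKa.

(a) The conjugate base is formed by removing one H⁺ from HCOOH, giving HCOO⁻. (b) pKa = -log(Ka) = -log(1.59e-04) = 3.80.

Conjugate base: HCOO⁻; pK_a = 3.80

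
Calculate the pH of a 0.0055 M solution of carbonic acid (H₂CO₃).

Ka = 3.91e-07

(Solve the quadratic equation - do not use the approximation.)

x² + Ka×x - Ka×C = 0. Using quadratic formula: [H⁺] = 4.6178e-05

pH = 4.34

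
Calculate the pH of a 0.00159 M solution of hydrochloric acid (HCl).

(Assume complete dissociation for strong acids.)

[H⁺] = 0.00159 M for strong acid. pH = -log[H⁺] = -log(0.00159)

pH = 2.80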